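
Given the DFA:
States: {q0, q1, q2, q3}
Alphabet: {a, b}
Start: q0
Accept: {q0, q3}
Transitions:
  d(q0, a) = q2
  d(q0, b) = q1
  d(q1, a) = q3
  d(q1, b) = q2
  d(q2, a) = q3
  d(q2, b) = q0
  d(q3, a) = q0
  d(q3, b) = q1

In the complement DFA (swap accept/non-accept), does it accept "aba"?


Trace: q0 -> q2 -> q0 -> q2
Final: q2
Original accept: {q0, q3}
Complement: q2 is not in original accept

Yes, complement accepts (original rejects)


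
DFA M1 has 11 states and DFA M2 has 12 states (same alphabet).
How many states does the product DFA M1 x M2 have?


Product construction pairs every M1 state with every M2 state.
11 * 12 = 132

132


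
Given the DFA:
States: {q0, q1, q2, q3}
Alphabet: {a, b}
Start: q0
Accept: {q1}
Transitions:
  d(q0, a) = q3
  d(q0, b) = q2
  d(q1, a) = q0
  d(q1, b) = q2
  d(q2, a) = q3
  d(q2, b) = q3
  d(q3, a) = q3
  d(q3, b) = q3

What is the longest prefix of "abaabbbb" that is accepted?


Run the DFA, marking each prefix where the state is accepting:
  "" -> q0 [reject]
  "a" -> q3 [reject]
  "ab" -> q3 [reject]
  "aba" -> q3 [reject]
  "abaa" -> q3 [reject]
  "abaab" -> q3 [reject]
  "abaabb" -> q3 [reject]
  "abaabbb" -> q3 [reject]
  "abaabbbb" -> q3 [reject]

No prefix is accepted


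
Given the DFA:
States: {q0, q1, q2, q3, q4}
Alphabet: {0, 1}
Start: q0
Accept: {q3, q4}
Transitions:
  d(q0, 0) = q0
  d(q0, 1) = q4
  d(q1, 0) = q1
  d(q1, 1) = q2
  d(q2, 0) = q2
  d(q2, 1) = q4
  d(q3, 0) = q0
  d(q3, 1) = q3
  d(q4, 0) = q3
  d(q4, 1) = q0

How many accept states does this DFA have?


Accept states listed: {q3, q4}
Counting: q3(1) q4(2)

2


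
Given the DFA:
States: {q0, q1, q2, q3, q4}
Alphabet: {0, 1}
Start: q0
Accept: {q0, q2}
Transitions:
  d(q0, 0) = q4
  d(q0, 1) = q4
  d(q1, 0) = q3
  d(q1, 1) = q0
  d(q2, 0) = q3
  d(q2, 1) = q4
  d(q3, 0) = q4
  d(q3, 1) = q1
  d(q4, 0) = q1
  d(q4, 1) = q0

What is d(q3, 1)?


Looking up transition d(q3, 1)

q1


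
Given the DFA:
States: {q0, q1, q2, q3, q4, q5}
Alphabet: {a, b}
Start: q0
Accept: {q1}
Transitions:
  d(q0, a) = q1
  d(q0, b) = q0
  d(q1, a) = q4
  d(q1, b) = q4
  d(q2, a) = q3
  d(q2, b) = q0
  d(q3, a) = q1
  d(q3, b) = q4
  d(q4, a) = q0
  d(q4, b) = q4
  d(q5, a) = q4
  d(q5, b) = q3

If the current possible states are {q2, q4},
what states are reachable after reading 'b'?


Apply transition on 'b' from each current state:
  d(q2, b) = q0
  d(q4, b) = q4

{q0, q4}


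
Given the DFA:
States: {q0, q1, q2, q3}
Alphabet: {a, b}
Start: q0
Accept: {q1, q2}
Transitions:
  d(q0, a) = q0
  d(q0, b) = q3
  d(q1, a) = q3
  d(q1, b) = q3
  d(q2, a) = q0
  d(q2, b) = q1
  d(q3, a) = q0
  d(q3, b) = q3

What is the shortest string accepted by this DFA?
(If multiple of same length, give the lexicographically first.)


BFS by string length (lex-first path to each state shown):
  len 0: q0<-""
  len 1: q0<-"a", q3<-"b"
  len 2: q0<-"aa", q3<-"ab"
  len 3: q0<-"aaa", q3<-"aab"
  len 4: q0<-"aaaa", q3<-"aaab"
  len 5: q0<-"aaaaa", q3<-"aaaab"
  len 6: q0<-"aaaaaa", q3<-"aaaaab"
  len 7: q0<-"aaaaaaa", q3<-"aaaaaab"
  len 8: q0<-"aaaaaaaa", q3<-"aaaaaaab"

No string accepted (empty language)


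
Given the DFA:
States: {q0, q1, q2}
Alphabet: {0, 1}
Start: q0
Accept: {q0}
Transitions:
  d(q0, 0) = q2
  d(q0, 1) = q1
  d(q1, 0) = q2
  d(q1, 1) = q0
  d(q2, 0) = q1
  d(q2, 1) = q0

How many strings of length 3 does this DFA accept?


Enumerating all length-3 strings:
  "000" -> q2 [reject]
  "001" -> q0 [accept]
  "010" -> q2 [reject]
  "011" -> q1 [reject]
  "100" -> q1 [reject]
  "101" -> q0 [accept]
  "110" -> q2 [reject]
  "111" -> q1 [reject]

2 out of 8


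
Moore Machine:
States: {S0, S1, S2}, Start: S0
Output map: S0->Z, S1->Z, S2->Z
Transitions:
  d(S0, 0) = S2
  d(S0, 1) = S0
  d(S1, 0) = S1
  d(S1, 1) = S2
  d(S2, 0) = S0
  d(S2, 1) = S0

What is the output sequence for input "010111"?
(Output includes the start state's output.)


Start: S0 (output Z)
  --0--> S2 (output Z)
  --1--> S0 (output Z)
  --0--> S2 (output Z)
  --1--> S0 (output Z)
  --1--> S0 (output Z)
  --1--> S0 (output Z)

"ZZZZZZZ"


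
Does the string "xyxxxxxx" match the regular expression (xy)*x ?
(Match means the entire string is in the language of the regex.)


|string| = 8; first = 'x'; last = 'x'

No, "xyxxxxxx" does not match (xy)*x


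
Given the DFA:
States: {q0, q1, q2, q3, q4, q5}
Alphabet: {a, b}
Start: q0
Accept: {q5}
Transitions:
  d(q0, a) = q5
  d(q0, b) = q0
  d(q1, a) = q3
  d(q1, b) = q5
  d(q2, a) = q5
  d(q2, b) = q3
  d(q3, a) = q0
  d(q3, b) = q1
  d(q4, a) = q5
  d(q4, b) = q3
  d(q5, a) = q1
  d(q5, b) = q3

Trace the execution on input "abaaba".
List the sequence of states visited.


Input: abaaba
d(q0, a) = q5
d(q5, b) = q3
d(q3, a) = q0
d(q0, a) = q5
d(q5, b) = q3
d(q3, a) = q0


q0 -> q5 -> q3 -> q0 -> q5 -> q3 -> q0


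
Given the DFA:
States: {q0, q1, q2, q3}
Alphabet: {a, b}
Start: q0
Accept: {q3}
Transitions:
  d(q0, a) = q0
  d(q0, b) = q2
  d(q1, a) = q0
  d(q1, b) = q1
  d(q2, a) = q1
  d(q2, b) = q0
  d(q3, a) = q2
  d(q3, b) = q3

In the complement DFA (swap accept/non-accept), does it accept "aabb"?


Trace: q0 -> q0 -> q0 -> q2 -> q0
Final: q0
Original accept: {q3}
Complement: q0 is not in original accept

Yes, complement accepts (original rejects)


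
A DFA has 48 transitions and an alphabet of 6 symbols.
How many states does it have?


Each state has exactly one transition per symbol.
states = transitions / |alphabet| = 48 / 6 = 8

8


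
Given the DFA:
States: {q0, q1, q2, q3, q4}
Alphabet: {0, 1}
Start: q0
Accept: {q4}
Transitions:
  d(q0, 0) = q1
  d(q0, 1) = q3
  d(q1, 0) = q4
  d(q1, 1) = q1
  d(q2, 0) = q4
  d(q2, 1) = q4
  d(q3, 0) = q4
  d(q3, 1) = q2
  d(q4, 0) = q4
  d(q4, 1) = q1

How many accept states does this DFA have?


Accept states listed: {q4}
Counting: q4(1)

1


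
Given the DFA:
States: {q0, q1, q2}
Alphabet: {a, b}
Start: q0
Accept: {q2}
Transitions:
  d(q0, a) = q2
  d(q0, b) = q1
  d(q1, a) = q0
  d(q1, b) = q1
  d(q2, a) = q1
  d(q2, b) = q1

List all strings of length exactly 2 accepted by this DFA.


All strings of length 2: 4 total
Accepted: 0

None


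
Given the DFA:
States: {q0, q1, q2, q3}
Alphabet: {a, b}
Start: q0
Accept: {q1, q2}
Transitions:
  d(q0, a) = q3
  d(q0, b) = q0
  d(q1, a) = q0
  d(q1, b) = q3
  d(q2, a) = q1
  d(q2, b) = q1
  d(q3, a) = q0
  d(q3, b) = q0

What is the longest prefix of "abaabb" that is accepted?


Run the DFA, marking each prefix where the state is accepting:
  "" -> q0 [reject]
  "a" -> q3 [reject]
  "ab" -> q0 [reject]
  "aba" -> q3 [reject]
  "abaa" -> q0 [reject]
  "abaab" -> q0 [reject]
  "abaabb" -> q0 [reject]

No prefix is accepted


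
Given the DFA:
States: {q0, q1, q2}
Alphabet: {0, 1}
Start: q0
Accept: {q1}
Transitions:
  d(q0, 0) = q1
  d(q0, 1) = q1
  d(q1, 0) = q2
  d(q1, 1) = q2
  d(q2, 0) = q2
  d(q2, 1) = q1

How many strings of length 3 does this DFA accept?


Enumerating all length-3 strings:
  "000" -> q2 [reject]
  "001" -> q1 [accept]
  "010" -> q2 [reject]
  "011" -> q1 [accept]
  "100" -> q2 [reject]
  "101" -> q1 [accept]
  "110" -> q2 [reject]
  "111" -> q1 [accept]

4 out of 8


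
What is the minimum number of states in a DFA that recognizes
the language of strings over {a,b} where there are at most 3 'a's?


States: count = 0, 1, ..., 3 (all accepting; 4 states), plus a dead state for count > 3.
Total: 4 + 1 = 5.

5


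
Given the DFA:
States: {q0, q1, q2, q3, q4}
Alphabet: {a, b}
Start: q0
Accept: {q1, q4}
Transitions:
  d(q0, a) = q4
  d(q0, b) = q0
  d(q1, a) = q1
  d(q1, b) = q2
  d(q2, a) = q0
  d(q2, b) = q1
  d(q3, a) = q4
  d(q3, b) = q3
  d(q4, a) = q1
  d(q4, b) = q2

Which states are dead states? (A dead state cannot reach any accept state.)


Forward reachability from each state:
  q0 -> reaches accept state q1 (live)
  q1 -> reaches accept state q1 (live)
  q2 -> reaches accept state q1 (live)
  q3 -> reaches accept state q1 (live)
  q4 -> reaches accept state q1 (live)

None (all states can reach an accept state)


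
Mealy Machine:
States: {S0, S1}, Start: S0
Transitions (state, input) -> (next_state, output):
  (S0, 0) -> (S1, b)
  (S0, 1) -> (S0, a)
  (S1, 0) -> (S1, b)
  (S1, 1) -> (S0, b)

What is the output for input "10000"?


Step-by-step:
  (S0, 1) -> (S0, a)
  (S0, 0) -> (S1, b)
  (S1, 0) -> (S1, b)
  (S1, 0) -> (S1, b)
  (S1, 0) -> (S1, b)

"abbbb"


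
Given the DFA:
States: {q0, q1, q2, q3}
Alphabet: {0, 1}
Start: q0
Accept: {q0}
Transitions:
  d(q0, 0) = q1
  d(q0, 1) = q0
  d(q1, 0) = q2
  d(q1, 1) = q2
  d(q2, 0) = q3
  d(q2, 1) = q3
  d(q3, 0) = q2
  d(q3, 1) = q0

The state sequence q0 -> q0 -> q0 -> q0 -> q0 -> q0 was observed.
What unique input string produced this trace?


Trace back each transition to find the symbol:
  q0 --[1]--> q0
  q0 --[1]--> q0
  q0 --[1]--> q0
  q0 --[1]--> q0
  q0 --[1]--> q0

"11111"


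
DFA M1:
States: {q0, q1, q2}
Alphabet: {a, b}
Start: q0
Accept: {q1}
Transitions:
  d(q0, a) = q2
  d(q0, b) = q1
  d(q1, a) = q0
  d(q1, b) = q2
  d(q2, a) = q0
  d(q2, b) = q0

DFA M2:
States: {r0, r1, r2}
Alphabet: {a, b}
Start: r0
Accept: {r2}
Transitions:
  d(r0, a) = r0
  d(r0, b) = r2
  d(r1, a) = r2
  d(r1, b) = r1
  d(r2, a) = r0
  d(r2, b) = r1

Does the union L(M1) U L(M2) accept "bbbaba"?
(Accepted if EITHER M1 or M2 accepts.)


M1: final=q2 accepted=False
M2: final=r2 accepted=True

Yes, union accepts


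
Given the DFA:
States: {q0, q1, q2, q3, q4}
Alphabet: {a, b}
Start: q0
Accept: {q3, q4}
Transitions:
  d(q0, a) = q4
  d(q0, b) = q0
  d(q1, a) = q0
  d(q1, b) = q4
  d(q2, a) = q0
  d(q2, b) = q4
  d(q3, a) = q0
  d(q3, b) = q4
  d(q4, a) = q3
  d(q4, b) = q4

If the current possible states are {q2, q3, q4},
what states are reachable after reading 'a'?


Apply transition on 'a' from each current state:
  d(q2, a) = q0
  d(q3, a) = q0
  d(q4, a) = q3

{q0, q3}


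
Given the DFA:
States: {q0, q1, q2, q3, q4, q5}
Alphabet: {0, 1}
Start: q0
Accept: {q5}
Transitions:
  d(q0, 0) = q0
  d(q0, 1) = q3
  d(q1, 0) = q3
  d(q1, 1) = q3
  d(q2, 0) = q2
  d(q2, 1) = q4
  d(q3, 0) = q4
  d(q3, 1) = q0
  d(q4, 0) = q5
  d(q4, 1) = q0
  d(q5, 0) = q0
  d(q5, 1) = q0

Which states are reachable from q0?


BFS from q0:
  layer 0: {q0}
  layer 1: {q3}
  layer 2: {q4}
  layer 3: {q5}

{q0, q3, q4, q5}


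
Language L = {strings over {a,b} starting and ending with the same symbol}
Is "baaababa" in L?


first = 'b', last = 'a'

No, "baaababa" is not in L


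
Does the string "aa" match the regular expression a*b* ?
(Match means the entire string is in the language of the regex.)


|string| = 2; first = 'a'; last = 'a'

Yes, "aa" matches a*b*


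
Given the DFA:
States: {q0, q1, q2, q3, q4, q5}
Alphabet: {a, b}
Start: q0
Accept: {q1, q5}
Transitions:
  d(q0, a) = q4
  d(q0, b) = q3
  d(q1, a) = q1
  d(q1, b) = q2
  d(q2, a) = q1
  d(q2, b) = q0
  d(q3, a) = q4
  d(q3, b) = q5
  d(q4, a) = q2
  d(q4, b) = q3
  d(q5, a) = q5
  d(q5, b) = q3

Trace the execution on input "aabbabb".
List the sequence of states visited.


Input: aabbabb
d(q0, a) = q4
d(q4, a) = q2
d(q2, b) = q0
d(q0, b) = q3
d(q3, a) = q4
d(q4, b) = q3
d(q3, b) = q5


q0 -> q4 -> q2 -> q0 -> q3 -> q4 -> q3 -> q5


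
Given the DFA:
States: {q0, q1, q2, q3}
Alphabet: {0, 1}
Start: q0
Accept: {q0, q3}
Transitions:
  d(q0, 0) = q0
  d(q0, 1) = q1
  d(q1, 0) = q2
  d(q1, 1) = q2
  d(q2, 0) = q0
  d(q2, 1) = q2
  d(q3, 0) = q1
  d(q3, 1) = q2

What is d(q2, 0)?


Looking up transition d(q2, 0)

q0


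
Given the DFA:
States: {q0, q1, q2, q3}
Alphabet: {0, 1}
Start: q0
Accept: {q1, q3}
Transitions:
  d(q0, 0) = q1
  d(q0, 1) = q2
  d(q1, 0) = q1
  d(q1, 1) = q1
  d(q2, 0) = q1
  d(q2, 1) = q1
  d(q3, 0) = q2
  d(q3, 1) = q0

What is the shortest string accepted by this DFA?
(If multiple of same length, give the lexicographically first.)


BFS by string length (lex-first path to each state shown):
  len 0: q0<-""
  len 1: q1<-"0", q2<-"1"
Found accept state at length 1.

"0"


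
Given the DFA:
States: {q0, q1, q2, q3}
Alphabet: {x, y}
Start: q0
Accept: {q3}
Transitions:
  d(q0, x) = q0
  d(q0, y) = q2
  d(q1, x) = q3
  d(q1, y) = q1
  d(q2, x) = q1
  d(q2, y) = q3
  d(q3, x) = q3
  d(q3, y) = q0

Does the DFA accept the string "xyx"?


Trace: q0 -> q0 -> q2 -> q1
Final state: q1
Accept states: {q3}

No, rejected (final state q1 is not an accept state)


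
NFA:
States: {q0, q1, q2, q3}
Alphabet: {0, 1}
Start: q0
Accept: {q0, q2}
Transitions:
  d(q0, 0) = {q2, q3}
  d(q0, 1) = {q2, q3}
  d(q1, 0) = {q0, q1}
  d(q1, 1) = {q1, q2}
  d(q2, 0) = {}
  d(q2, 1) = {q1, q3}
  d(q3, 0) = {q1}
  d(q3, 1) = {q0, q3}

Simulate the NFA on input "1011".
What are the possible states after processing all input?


Start: {q0}
  --1--> {q2, q3}
  --0--> {q1}
  --1--> {q1, q2}
  --1--> {q1, q2, q3}

{q1, q2, q3}


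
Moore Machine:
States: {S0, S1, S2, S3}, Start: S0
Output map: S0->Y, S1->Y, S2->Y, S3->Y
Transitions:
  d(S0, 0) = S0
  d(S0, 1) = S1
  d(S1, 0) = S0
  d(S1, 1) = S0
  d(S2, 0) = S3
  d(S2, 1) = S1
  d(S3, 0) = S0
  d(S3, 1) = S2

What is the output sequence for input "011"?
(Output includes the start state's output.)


Start: S0 (output Y)
  --0--> S0 (output Y)
  --1--> S1 (output Y)
  --1--> S0 (output Y)

"YYYY"


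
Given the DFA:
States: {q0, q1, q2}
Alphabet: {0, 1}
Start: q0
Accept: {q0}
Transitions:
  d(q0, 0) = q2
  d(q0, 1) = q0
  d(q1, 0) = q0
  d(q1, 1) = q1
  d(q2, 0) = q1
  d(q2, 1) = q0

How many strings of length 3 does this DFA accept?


Enumerating all length-3 strings:
  "000" -> q0 [accept]
  "001" -> q1 [reject]
  "010" -> q2 [reject]
  "011" -> q0 [accept]
  "100" -> q1 [reject]
  "101" -> q0 [accept]
  "110" -> q2 [reject]
  "111" -> q0 [accept]

4 out of 8


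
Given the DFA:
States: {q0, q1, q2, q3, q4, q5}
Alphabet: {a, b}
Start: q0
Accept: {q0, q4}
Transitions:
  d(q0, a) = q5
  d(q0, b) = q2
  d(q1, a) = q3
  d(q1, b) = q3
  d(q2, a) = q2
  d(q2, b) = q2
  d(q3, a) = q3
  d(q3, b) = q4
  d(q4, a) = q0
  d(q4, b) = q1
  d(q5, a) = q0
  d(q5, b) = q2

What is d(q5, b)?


Looking up transition d(q5, b)

q2


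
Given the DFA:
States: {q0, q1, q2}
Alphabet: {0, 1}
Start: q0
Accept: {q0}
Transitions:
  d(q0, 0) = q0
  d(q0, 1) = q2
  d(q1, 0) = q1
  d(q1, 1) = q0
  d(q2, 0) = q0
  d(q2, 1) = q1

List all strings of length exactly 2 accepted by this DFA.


All strings of length 2: 4 total
Accepted: 2

"00", "10"


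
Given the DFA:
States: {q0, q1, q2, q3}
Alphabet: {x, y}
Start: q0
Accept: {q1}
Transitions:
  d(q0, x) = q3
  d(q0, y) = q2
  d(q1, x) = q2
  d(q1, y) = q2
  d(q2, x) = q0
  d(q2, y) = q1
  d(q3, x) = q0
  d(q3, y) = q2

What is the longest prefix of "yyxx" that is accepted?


Run the DFA, marking each prefix where the state is accepting:
  "" -> q0 [reject]
  "y" -> q2 [reject]
  "yy" -> q1 [accept]
  "yyx" -> q2 [reject]
  "yyxx" -> q0 [reject]

"yy"


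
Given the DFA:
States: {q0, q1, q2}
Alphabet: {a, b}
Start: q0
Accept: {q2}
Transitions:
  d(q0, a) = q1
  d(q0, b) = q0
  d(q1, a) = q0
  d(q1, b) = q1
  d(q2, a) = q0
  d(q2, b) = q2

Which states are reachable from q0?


BFS from q0:
  layer 0: {q0}
  layer 1: {q1}

{q0, q1}


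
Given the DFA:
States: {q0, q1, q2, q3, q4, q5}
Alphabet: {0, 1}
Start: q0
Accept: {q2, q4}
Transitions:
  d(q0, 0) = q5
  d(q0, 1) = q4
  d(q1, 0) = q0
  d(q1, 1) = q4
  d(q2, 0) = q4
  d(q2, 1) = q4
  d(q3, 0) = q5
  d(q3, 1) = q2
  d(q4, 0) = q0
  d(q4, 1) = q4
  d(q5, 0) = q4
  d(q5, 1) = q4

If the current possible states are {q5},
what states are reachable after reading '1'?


Apply transition on '1' from each current state:
  d(q5, 1) = q4

{q4}


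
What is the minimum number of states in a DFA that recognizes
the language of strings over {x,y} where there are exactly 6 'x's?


States: count = 0, 1, ..., 6 (that's 7 states), plus a dead state for count > 6.
Total: 7 + 1 = 8. Accept = count-6 state.

8


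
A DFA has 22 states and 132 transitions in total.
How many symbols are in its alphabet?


Each state has exactly one transition per symbol.
|alphabet| = transitions / states = 132 / 22 = 6

6


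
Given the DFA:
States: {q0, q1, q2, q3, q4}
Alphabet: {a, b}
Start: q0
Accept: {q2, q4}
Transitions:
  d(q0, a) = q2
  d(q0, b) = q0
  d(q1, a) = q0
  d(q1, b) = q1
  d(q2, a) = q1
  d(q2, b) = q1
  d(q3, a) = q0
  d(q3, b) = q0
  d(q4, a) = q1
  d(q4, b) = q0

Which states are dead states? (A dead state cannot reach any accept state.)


Forward reachability from each state:
  q0 -> reaches accept state q2 (live)
  q1 -> reaches accept state q2 (live)
  q2 -> reaches accept state q2 (live)
  q3 -> reaches accept state q2 (live)
  q4 -> reaches accept state q2 (live)

None (all states can reach an accept state)


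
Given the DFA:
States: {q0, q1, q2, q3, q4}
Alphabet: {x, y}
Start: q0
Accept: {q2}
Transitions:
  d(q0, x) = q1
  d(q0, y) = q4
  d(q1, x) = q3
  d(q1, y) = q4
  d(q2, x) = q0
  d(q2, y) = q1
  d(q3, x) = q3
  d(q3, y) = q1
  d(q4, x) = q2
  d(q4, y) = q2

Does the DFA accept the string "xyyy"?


Trace: q0 -> q1 -> q4 -> q2 -> q1
Final state: q1
Accept states: {q2}

No, rejected (final state q1 is not an accept state)


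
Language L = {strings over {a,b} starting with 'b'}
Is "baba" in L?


first symbol = 'b'

Yes, "baba" is in L


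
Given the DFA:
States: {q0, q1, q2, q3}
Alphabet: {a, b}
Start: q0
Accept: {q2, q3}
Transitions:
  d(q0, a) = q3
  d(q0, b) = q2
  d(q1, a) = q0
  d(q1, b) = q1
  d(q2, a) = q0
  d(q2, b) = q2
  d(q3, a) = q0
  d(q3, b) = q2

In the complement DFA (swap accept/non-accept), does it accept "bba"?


Trace: q0 -> q2 -> q2 -> q0
Final: q0
Original accept: {q2, q3}
Complement: q0 is not in original accept

Yes, complement accepts (original rejects)


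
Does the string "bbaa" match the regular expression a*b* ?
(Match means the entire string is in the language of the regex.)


|string| = 4; first = 'b'; last = 'a'

No, "bbaa" does not match a*b*


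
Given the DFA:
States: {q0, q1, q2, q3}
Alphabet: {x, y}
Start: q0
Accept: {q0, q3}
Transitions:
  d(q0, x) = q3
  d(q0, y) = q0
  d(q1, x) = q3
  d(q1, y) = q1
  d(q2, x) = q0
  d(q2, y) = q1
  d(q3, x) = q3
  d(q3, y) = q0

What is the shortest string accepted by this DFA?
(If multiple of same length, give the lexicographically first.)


BFS by string length (lex-first path to each state shown):
  len 0: q0<-""
Found accept state at length 0.

"" (empty string)


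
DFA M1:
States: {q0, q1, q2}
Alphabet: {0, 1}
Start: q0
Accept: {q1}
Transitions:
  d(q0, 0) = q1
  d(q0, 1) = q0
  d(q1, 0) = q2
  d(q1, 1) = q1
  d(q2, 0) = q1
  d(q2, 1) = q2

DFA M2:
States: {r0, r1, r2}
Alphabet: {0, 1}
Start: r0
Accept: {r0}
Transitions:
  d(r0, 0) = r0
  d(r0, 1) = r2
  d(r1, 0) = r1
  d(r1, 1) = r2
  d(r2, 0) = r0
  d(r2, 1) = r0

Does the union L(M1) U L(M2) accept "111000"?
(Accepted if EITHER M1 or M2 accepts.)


M1: final=q1 accepted=True
M2: final=r0 accepted=True

Yes, union accepts


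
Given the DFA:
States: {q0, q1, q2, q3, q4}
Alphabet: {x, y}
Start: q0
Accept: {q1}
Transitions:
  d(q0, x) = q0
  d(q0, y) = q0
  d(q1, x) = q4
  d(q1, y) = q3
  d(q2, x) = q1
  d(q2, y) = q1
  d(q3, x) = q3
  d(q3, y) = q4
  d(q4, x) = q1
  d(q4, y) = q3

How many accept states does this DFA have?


Accept states listed: {q1}
Counting: q1(1)

1


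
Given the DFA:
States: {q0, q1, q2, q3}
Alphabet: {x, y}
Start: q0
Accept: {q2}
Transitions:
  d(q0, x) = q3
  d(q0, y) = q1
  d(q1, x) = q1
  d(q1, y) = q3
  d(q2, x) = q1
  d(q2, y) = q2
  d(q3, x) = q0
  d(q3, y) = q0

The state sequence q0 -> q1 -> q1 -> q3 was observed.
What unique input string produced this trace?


Trace back each transition to find the symbol:
  q0 --[y]--> q1
  q1 --[x]--> q1
  q1 --[y]--> q3

"yxy"


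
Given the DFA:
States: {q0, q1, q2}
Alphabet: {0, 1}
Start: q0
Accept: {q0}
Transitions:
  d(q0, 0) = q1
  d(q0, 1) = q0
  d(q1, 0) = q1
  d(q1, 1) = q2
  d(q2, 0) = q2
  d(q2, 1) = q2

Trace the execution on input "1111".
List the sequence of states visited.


Input: 1111
d(q0, 1) = q0
d(q0, 1) = q0
d(q0, 1) = q0
d(q0, 1) = q0


q0 -> q0 -> q0 -> q0 -> q0


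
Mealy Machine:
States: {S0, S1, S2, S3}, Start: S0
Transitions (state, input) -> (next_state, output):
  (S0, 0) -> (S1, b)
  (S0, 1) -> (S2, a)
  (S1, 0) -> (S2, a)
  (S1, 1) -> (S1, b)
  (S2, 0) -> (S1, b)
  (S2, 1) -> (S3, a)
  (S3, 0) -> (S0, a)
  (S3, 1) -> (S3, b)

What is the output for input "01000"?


Step-by-step:
  (S0, 0) -> (S1, b)
  (S1, 1) -> (S1, b)
  (S1, 0) -> (S2, a)
  (S2, 0) -> (S1, b)
  (S1, 0) -> (S2, a)

"bbaba"


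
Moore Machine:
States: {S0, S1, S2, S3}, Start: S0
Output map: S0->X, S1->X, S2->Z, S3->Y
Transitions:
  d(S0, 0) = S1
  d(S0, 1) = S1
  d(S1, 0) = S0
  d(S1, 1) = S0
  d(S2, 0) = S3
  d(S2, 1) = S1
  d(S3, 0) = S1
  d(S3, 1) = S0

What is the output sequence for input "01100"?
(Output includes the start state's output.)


Start: S0 (output X)
  --0--> S1 (output X)
  --1--> S0 (output X)
  --1--> S1 (output X)
  --0--> S0 (output X)
  --0--> S1 (output X)

"XXXXXX"


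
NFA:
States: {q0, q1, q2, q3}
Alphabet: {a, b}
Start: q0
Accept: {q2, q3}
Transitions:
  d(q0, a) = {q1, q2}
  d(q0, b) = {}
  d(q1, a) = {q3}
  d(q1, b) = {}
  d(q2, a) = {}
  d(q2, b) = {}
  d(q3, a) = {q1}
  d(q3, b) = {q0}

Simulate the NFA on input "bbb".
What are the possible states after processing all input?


Start: {q0}
  --b--> {}
  --b--> {}
  --b--> {}

{} (empty set, no valid transitions)


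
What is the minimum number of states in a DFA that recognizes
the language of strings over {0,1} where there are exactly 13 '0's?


States: count = 0, 1, ..., 13 (that's 14 states), plus a dead state for count > 13.
Total: 14 + 1 = 15. Accept = count-13 state.

15


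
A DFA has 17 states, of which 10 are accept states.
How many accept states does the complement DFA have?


Complement swaps accept and non-accept states.
17 - 10 = 7

7


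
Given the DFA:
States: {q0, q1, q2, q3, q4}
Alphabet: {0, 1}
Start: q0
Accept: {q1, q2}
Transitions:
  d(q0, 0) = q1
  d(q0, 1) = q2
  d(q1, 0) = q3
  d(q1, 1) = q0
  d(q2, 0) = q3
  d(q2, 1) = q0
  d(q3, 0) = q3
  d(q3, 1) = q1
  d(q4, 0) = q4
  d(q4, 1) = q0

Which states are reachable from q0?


BFS from q0:
  layer 0: {q0}
  layer 1: {q1, q2}
  layer 2: {q3}

{q0, q1, q2, q3}


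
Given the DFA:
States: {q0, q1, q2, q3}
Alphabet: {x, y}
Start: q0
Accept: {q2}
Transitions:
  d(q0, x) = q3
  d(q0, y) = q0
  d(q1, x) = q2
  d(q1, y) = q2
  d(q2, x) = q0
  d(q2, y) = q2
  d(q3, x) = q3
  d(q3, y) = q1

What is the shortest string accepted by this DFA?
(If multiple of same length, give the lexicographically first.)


BFS by string length (lex-first path to each state shown):
  len 0: q0<-""
  len 1: q0<-"y", q3<-"x"
  len 2: q0<-"yy", q1<-"xy", q3<-"xx"
  len 3: q0<-"yyy", q1<-"xxy", q2<-"xyx", q3<-"xxx"
Found accept state at length 3.

"xyx"


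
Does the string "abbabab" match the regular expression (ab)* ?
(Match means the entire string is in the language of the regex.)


|string| = 7; first = 'a'; last = 'b'

No, "abbabab" does not match (ab)*


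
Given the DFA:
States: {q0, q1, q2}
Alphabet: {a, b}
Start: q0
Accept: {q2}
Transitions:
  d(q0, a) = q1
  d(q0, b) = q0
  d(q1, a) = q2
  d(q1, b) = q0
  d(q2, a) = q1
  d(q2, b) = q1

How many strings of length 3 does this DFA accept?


Enumerating all length-3 strings:
  "aaa" -> q1 [reject]
  "aab" -> q1 [reject]
  "aba" -> q1 [reject]
  "abb" -> q0 [reject]
  "baa" -> q2 [accept]
  "bab" -> q0 [reject]
  "bba" -> q1 [reject]
  "bbb" -> q0 [reject]

1 out of 8


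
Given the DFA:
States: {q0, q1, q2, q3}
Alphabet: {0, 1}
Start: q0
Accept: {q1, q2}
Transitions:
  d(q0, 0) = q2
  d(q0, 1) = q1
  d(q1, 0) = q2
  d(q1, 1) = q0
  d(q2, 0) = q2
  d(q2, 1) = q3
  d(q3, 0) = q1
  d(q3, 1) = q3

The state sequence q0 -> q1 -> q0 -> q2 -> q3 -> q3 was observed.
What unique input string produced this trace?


Trace back each transition to find the symbol:
  q0 --[1]--> q1
  q1 --[1]--> q0
  q0 --[0]--> q2
  q2 --[1]--> q3
  q3 --[1]--> q3

"11011"


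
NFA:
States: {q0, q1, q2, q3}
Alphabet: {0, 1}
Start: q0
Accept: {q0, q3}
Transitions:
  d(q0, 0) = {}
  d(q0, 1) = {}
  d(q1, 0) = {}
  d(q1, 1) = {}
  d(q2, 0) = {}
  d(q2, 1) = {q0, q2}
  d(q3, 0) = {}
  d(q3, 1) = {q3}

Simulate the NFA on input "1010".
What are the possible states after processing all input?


Start: {q0}
  --1--> {}
  --0--> {}
  --1--> {}
  --0--> {}

{} (empty set, no valid transitions)


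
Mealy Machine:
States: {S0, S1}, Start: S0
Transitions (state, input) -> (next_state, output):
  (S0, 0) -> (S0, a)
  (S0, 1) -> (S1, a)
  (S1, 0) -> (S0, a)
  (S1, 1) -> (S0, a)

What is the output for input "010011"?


Step-by-step:
  (S0, 0) -> (S0, a)
  (S0, 1) -> (S1, a)
  (S1, 0) -> (S0, a)
  (S0, 0) -> (S0, a)
  (S0, 1) -> (S1, a)
  (S1, 1) -> (S0, a)

"aaaaaa"


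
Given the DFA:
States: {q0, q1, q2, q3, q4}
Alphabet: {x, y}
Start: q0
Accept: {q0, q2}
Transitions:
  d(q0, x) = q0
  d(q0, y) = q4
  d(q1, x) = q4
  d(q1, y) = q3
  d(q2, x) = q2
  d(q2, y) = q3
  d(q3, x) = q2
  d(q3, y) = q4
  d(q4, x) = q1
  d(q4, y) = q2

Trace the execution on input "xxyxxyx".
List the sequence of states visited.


Input: xxyxxyx
d(q0, x) = q0
d(q0, x) = q0
d(q0, y) = q4
d(q4, x) = q1
d(q1, x) = q4
d(q4, y) = q2
d(q2, x) = q2


q0 -> q0 -> q0 -> q4 -> q1 -> q4 -> q2 -> q2


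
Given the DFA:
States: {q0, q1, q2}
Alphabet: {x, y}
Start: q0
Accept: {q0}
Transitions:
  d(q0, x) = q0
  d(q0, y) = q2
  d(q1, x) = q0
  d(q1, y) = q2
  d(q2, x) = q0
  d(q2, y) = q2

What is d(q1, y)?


Looking up transition d(q1, y)

q2


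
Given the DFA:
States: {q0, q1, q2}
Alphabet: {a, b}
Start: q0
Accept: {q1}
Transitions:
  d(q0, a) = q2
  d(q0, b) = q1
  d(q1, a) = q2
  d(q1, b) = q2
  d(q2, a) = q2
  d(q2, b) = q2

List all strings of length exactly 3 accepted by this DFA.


All strings of length 3: 8 total
Accepted: 0

None


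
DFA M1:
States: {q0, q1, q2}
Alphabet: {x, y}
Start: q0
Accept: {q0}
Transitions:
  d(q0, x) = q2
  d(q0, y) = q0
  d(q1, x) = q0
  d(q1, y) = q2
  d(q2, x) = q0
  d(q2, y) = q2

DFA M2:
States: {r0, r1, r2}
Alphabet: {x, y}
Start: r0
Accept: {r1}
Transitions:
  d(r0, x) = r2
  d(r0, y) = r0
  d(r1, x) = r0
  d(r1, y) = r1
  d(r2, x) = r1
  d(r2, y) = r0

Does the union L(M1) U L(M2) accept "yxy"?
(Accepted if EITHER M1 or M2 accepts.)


M1: final=q2 accepted=False
M2: final=r0 accepted=False

No, union rejects (neither accepts)


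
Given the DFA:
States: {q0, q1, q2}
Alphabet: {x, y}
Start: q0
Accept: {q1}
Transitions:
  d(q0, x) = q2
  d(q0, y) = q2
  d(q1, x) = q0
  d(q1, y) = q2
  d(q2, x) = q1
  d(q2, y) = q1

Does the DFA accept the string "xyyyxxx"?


Trace: q0 -> q2 -> q1 -> q2 -> q1 -> q0 -> q2 -> q1
Final state: q1
Accept states: {q1}

Yes, accepted (final state q1 is an accept state)


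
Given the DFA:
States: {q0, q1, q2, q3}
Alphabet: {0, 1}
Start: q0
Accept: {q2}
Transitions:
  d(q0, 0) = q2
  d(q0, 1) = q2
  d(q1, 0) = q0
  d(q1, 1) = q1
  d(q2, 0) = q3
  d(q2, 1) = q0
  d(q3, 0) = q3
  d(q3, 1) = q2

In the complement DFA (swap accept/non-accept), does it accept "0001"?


Trace: q0 -> q2 -> q3 -> q3 -> q2
Final: q2
Original accept: {q2}
Complement: q2 is in original accept

No, complement rejects (original accepts)


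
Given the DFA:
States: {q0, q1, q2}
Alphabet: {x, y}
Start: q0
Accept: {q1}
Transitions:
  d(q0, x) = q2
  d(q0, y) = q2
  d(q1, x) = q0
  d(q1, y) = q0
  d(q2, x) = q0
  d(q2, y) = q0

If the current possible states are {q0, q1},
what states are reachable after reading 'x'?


Apply transition on 'x' from each current state:
  d(q0, x) = q2
  d(q1, x) = q0

{q0, q2}


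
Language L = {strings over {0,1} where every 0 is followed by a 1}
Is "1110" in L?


'00' present: False; ends with '0': True

No, "1110" is not in L


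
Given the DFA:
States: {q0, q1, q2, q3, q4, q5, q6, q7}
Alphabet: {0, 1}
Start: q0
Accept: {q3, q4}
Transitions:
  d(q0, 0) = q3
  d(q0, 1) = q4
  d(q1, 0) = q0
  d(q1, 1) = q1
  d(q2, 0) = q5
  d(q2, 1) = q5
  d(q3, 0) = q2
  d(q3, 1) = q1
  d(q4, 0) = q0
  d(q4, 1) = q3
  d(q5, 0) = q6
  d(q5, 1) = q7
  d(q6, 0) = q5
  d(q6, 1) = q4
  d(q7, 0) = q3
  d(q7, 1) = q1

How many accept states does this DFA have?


Accept states listed: {q3, q4}
Counting: q3(1) q4(2)

2


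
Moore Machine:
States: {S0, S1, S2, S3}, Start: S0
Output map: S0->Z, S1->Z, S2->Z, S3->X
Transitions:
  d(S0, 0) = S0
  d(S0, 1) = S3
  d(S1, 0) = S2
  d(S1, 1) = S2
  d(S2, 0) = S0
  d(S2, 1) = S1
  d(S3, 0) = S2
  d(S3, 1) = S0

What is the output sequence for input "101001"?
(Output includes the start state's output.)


Start: S0 (output Z)
  --1--> S3 (output X)
  --0--> S2 (output Z)
  --1--> S1 (output Z)
  --0--> S2 (output Z)
  --0--> S0 (output Z)
  --1--> S3 (output X)

"ZXZZZZX"


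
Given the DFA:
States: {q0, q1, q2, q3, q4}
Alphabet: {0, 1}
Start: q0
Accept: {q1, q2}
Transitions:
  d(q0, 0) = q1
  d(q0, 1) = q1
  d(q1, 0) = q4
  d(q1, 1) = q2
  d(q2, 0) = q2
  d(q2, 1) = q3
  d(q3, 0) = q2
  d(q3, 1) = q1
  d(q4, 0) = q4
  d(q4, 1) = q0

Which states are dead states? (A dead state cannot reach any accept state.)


Forward reachability from each state:
  q0 -> reaches accept state q1 (live)
  q1 -> reaches accept state q1 (live)
  q2 -> reaches accept state q1 (live)
  q3 -> reaches accept state q1 (live)
  q4 -> reaches accept state q1 (live)

None (all states can reach an accept state)


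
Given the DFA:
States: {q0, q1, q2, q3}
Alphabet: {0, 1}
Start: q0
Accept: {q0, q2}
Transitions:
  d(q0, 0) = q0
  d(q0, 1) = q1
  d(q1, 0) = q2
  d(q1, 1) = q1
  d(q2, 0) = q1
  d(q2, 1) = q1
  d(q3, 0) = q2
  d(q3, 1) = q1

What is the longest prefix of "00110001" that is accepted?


Run the DFA, marking each prefix where the state is accepting:
  "" -> q0 [accept]
  "0" -> q0 [accept]
  "00" -> q0 [accept]
  "001" -> q1 [reject]
  "0011" -> q1 [reject]
  "00110" -> q2 [accept]
  "001100" -> q1 [reject]
  "0011000" -> q2 [accept]
  "00110001" -> q1 [reject]

"0011000"


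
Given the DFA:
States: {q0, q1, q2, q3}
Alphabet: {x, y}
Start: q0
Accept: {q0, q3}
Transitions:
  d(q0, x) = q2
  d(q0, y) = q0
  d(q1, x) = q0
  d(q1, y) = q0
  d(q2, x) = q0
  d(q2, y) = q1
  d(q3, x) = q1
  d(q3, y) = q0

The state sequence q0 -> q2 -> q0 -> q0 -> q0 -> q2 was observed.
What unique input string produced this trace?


Trace back each transition to find the symbol:
  q0 --[x]--> q2
  q2 --[x]--> q0
  q0 --[y]--> q0
  q0 --[y]--> q0
  q0 --[x]--> q2

"xxyyx"


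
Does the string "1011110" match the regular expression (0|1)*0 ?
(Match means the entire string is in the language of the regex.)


|string| = 7; first = '1'; last = '0'

Yes, "1011110" matches (0|1)*0


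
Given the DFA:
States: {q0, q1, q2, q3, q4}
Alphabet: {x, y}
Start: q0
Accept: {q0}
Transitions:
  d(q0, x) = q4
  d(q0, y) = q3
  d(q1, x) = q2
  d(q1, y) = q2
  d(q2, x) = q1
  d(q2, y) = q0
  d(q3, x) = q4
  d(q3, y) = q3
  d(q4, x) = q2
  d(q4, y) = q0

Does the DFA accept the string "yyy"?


Trace: q0 -> q3 -> q3 -> q3
Final state: q3
Accept states: {q0}

No, rejected (final state q3 is not an accept state)


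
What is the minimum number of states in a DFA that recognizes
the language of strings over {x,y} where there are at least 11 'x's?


States: count = 0, 1, ..., 10, and a final '>= 11' state.
Total: 11 + 1 = 12. Accept = '>= 11' state.

12


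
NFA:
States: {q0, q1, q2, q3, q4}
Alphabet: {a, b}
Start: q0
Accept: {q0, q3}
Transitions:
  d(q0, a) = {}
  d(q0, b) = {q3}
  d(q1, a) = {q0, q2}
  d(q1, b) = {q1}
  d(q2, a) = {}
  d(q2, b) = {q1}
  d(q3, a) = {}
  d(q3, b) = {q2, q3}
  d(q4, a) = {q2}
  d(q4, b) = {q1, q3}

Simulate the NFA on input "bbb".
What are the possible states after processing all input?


Start: {q0}
  --b--> {q3}
  --b--> {q2, q3}
  --b--> {q1, q2, q3}

{q1, q2, q3}


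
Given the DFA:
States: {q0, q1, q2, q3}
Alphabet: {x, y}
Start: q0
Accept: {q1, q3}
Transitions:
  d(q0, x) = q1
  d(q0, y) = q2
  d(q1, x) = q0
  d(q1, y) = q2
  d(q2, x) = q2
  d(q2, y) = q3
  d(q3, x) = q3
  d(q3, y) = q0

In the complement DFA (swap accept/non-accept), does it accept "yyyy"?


Trace: q0 -> q2 -> q3 -> q0 -> q2
Final: q2
Original accept: {q1, q3}
Complement: q2 is not in original accept

Yes, complement accepts (original rejects)


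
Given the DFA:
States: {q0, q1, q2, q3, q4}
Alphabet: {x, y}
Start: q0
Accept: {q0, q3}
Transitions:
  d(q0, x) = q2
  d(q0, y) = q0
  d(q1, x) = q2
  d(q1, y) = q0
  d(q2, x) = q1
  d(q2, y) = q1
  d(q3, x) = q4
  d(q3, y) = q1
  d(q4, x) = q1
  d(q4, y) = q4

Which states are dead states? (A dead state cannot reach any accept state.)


Forward reachability from each state:
  q0 -> reaches accept state q0 (live)
  q1 -> reaches accept state q0 (live)
  q2 -> reaches accept state q0 (live)
  q3 -> reaches accept state q0 (live)
  q4 -> reaches accept state q0 (live)

None (all states can reach an accept state)


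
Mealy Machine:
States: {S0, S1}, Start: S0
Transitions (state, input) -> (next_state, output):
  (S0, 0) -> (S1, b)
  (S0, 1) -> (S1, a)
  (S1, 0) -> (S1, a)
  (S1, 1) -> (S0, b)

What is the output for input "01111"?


Step-by-step:
  (S0, 0) -> (S1, b)
  (S1, 1) -> (S0, b)
  (S0, 1) -> (S1, a)
  (S1, 1) -> (S0, b)
  (S0, 1) -> (S1, a)

"bbaba"


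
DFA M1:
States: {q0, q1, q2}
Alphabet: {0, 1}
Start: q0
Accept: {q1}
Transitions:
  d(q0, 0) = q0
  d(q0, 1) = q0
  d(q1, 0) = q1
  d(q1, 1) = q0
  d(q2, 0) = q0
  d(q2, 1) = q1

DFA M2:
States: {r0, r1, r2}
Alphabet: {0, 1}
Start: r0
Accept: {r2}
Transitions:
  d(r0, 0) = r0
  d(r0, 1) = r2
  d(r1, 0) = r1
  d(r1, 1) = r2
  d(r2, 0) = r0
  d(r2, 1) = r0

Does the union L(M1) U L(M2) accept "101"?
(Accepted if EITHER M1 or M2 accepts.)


M1: final=q0 accepted=False
M2: final=r2 accepted=True

Yes, union accepts


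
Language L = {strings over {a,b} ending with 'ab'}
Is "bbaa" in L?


last two symbols = 'aa'

No, "bbaa" is not in L


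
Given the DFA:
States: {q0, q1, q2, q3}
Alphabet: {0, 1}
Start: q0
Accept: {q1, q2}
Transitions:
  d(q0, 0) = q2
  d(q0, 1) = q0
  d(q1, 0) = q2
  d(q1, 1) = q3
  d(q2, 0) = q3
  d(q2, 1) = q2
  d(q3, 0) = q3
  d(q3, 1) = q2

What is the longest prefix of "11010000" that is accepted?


Run the DFA, marking each prefix where the state is accepting:
  "" -> q0 [reject]
  "1" -> q0 [reject]
  "11" -> q0 [reject]
  "110" -> q2 [accept]
  "1101" -> q2 [accept]
  "11010" -> q3 [reject]
  "110100" -> q3 [reject]
  "1101000" -> q3 [reject]
  "11010000" -> q3 [reject]

"1101"


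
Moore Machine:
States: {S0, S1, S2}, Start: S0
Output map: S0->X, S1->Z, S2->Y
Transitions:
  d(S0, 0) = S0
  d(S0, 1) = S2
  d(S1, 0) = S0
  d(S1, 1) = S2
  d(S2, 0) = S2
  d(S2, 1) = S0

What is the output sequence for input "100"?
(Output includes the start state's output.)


Start: S0 (output X)
  --1--> S2 (output Y)
  --0--> S2 (output Y)
  --0--> S2 (output Y)

"XYYY"


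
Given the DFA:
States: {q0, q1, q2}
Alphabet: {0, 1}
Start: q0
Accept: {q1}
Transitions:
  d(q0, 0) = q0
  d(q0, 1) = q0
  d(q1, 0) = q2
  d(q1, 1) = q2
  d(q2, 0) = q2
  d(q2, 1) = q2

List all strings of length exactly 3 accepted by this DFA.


All strings of length 3: 8 total
Accepted: 0

None


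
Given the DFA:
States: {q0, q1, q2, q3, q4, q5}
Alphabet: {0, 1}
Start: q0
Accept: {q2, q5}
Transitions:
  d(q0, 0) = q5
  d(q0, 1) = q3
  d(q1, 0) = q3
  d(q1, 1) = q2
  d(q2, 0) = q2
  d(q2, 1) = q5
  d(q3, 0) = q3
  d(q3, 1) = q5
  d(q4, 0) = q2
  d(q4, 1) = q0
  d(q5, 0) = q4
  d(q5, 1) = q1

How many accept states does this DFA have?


Accept states listed: {q2, q5}
Counting: q2(1) q5(2)

2


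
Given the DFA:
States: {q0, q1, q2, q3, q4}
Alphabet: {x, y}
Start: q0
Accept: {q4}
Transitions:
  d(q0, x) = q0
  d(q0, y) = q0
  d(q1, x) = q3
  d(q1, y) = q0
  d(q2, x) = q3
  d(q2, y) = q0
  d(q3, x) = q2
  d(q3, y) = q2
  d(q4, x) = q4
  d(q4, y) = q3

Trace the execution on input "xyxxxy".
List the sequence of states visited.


Input: xyxxxy
d(q0, x) = q0
d(q0, y) = q0
d(q0, x) = q0
d(q0, x) = q0
d(q0, x) = q0
d(q0, y) = q0


q0 -> q0 -> q0 -> q0 -> q0 -> q0 -> q0


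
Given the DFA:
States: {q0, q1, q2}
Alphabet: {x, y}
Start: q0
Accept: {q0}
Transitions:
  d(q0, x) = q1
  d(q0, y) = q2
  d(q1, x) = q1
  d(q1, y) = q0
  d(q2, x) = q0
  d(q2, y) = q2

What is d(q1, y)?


Looking up transition d(q1, y)

q0


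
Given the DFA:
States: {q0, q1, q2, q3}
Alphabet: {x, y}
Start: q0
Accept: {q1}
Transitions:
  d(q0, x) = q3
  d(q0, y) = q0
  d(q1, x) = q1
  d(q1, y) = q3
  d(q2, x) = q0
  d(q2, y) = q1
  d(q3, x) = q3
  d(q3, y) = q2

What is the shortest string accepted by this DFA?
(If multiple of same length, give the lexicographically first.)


BFS by string length (lex-first path to each state shown):
  len 0: q0<-""
  len 1: q0<-"y", q3<-"x"
  len 2: q0<-"yy", q2<-"xy", q3<-"xx"
  len 3: q0<-"xyx", q1<-"xyy", q2<-"xxy", q3<-"xxx"
Found accept state at length 3.

"xyy"


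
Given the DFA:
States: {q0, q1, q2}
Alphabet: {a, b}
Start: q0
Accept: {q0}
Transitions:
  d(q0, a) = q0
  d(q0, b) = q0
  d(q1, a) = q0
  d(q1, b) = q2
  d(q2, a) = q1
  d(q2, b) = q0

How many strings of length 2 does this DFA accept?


Enumerating all length-2 strings:
  "aa" -> q0 [accept]
  "ab" -> q0 [accept]
  "ba" -> q0 [accept]
  "bb" -> q0 [accept]

4 out of 4


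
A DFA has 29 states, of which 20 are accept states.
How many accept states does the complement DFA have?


Complement swaps accept and non-accept states.
29 - 20 = 9

9


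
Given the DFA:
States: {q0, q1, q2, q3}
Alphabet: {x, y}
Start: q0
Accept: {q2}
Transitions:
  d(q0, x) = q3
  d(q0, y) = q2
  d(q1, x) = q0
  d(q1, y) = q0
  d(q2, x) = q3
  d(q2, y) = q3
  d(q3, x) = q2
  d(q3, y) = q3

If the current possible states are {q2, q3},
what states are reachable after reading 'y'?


Apply transition on 'y' from each current state:
  d(q2, y) = q3
  d(q3, y) = q3

{q3}


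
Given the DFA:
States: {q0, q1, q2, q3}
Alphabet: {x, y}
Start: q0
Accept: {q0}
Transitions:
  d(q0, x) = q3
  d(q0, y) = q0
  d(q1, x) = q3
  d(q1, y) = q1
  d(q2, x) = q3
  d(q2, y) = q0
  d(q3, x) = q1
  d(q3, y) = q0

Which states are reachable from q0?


BFS from q0:
  layer 0: {q0}
  layer 1: {q3}
  layer 2: {q1}

{q0, q1, q3}


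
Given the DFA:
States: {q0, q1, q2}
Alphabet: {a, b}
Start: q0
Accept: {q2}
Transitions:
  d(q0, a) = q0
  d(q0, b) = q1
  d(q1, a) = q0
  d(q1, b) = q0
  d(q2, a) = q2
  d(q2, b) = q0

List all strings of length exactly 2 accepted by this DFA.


All strings of length 2: 4 total
Accepted: 0

None


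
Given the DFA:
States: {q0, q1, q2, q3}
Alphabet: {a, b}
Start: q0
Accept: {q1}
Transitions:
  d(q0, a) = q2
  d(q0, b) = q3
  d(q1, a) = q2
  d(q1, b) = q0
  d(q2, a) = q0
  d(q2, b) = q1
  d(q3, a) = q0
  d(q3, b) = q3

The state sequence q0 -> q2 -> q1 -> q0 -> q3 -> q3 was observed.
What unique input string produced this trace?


Trace back each transition to find the symbol:
  q0 --[a]--> q2
  q2 --[b]--> q1
  q1 --[b]--> q0
  q0 --[b]--> q3
  q3 --[b]--> q3

"abbbb"


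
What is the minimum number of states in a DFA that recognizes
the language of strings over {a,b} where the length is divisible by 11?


States track (length) mod 11.
Need 11 states: one per remainder 0..10; accept = remainder 0.

11


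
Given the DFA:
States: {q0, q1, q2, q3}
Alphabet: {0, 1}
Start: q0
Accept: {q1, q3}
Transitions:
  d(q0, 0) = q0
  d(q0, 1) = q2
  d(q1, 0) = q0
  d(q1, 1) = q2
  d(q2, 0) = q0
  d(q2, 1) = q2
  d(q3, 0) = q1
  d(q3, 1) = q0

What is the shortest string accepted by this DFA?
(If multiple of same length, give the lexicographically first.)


BFS by string length (lex-first path to each state shown):
  len 0: q0<-""
  len 1: q0<-"0", q2<-"1"
  len 2: q0<-"00", q2<-"01"
  len 3: q0<-"000", q2<-"001"
  len 4: q0<-"0000", q2<-"0001"
  len 5: q0<-"00000", q2<-"00001"
  len 6: q0<-"000000", q2<-"000001"
  len 7: q0<-"0000000", q2<-"0000001"
  len 8: q0<-"00000000", q2<-"00000001"

No string accepted (empty language)


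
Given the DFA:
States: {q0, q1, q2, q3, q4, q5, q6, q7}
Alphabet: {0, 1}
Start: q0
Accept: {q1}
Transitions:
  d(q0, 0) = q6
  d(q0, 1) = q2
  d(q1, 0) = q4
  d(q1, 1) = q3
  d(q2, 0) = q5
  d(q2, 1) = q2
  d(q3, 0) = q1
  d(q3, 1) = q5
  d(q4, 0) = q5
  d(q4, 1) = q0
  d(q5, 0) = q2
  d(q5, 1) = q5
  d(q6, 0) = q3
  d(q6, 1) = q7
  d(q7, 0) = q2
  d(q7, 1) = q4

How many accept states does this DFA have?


Accept states listed: {q1}
Counting: q1(1)

1
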